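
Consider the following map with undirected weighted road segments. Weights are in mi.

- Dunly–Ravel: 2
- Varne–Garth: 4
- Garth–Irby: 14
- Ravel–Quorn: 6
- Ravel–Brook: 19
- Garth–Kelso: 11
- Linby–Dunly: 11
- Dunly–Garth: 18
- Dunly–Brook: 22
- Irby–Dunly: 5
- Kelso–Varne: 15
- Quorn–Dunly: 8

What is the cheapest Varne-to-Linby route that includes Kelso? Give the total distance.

Best Varne to Kelso: Varne–Kelso costing 15
Best Kelso to Linby: Kelso–Garth–Dunly–Linby costing 40
Total via Kelso: 15 + 40 = 55 mi.

55 mi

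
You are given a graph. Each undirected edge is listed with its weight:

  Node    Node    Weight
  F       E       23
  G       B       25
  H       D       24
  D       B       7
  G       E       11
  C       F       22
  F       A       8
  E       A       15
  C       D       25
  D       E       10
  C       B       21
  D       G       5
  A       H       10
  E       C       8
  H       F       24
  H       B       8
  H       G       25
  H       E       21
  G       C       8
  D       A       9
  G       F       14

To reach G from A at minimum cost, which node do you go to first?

Compare a few routes:
A–D–G: 9+5 = 14
A–E–G: 15+11 = 26
A–F–G: 8+14 = 22
A–D–E–G: 9+10+11 = 30
Cheapest is A–D–G at 14.
So from A the first move is to D.

D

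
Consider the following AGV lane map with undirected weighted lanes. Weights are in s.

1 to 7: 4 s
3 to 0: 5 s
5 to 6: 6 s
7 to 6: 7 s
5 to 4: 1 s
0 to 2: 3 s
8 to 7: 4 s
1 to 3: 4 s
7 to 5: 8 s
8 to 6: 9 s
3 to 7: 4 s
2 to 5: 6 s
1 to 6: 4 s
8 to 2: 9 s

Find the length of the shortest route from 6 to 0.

13 s

Candidate routes:
6 → 1 → 3 → 0: 4+4+5 = 13
6 → 5 → 2 → 0: 6+6+3 = 15
6 → 7 → 3 → 0: 7+4+5 = 16
Cheapest is 6 → 1 → 3 → 0 at 13 s.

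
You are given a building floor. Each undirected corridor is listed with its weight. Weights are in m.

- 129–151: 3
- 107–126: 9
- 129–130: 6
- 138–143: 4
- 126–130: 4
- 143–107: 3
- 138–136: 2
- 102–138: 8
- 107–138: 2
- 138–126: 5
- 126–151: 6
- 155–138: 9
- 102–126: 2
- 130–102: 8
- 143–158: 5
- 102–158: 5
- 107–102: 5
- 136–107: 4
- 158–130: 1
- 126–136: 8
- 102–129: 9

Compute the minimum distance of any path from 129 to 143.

Running Dijkstra from 129:
129: 0
151: 3  (via 129)
130: 6  (via 129)
158: 7  (via 130)
102: 9  (via 129)
126: 9  (via 151)
143: 12  (via 158)
Shortest route: 129–130–158–143 = 12 m.

12 m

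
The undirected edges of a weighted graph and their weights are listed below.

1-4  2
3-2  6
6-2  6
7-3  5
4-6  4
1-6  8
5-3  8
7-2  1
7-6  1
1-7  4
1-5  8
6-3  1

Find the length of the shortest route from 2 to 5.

Candidate routes:
2 → 3 → 5: 6+8 = 14
2 → 7 → 6 → 3 → 5: 1+1+1+8 = 11
2 → 7 → 3 → 5: 1+5+8 = 14
2 → 7 → 1 → 5: 1+4+8 = 13
The minimum is 11 via 2 → 7 → 6 → 3 → 5.

11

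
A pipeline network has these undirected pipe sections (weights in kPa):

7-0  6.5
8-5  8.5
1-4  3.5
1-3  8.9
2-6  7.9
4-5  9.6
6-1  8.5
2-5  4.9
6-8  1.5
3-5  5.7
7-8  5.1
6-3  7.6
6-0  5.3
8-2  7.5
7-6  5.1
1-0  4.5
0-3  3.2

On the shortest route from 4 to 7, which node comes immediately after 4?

Compare a few routes:
4 - 1 - 0 - 7: 3.5+4.5+6.5 = 14.5
4 - 1 - 6 - 7: 3.5+8.5+5.1 = 17.1
The minimum is 14.5 kPa via 4 - 1 - 0 - 7.
So from 4 the first move is to 1.

1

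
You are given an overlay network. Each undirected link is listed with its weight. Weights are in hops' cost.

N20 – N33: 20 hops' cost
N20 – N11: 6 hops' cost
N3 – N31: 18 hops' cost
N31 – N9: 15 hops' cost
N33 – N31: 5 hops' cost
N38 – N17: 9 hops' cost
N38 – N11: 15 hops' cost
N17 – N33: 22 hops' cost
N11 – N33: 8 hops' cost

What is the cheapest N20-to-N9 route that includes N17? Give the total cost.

72 hops' cost

Shortest N20→N17: N20 → N11 → N38 → N17 = 30
Best N17 to N9: N17 → N33 → N31 → N9 costing 42
Total via N17: 30 + 42 = 72 hops' cost.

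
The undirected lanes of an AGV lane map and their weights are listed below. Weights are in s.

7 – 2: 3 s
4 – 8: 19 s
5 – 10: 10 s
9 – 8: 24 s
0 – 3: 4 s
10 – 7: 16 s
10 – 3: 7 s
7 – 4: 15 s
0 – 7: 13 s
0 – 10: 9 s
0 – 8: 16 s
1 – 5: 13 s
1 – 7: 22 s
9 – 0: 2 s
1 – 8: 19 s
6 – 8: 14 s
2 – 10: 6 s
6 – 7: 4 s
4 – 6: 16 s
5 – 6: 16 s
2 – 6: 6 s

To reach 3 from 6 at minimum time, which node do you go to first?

Enumerating some paths:
6 → 7 → 2 → 10 → 3: 4+3+6+7 = 20
6 → 2 → 10 → 3: 6+6+7 = 19
The minimum is 19 s via 6 → 2 → 10 → 3.
So from 6 the first move is to 2.

2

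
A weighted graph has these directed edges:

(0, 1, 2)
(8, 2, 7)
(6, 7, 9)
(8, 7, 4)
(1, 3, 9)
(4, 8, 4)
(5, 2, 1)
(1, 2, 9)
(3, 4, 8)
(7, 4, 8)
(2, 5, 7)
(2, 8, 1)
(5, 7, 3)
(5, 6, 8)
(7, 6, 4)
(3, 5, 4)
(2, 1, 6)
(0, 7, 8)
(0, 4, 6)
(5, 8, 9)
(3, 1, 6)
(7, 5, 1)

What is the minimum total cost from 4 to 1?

Shortest distances from 4:
4: 0
8: 4  (via 4)
7: 8  (via 8)
5: 9  (via 7)
2: 10  (via 5)
6: 12  (via 7)
1: 16  (via 2)
Shortest route: 4 → 8 → 7 → 5 → 2 → 1 = 16.

16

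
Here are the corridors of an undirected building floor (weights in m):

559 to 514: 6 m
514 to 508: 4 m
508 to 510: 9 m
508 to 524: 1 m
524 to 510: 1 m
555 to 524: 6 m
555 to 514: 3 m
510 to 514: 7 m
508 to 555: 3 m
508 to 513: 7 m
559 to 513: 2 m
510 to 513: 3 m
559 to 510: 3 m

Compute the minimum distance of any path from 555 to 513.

8 m

Candidate routes:
555 - 508 - 524 - 510 - 513: 3+1+1+3 = 8
555 - 524 - 510 - 513: 6+1+3 = 10
The minimum is 8 m via 555 - 508 - 524 - 510 - 513.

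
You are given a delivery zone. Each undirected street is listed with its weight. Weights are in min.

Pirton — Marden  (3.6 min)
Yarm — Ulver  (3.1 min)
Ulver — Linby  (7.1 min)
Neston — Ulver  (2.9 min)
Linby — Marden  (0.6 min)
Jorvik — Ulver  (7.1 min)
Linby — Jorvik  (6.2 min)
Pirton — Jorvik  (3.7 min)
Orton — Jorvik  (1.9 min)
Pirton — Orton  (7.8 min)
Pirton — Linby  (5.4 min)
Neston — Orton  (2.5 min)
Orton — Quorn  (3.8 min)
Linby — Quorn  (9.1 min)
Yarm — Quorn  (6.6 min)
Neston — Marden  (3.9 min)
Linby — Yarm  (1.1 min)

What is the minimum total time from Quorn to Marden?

Candidate routes:
Quorn - Linby - Marden: 9.1+0.6 = 9.7
Quorn - Yarm - Linby - Marden: 6.6+1.1+0.6 = 8.3
Quorn - Orton - Neston - Marden: 3.8+2.5+3.9 = 10.2
Cheapest is Quorn - Yarm - Linby - Marden at 8.3 min.

8.3 min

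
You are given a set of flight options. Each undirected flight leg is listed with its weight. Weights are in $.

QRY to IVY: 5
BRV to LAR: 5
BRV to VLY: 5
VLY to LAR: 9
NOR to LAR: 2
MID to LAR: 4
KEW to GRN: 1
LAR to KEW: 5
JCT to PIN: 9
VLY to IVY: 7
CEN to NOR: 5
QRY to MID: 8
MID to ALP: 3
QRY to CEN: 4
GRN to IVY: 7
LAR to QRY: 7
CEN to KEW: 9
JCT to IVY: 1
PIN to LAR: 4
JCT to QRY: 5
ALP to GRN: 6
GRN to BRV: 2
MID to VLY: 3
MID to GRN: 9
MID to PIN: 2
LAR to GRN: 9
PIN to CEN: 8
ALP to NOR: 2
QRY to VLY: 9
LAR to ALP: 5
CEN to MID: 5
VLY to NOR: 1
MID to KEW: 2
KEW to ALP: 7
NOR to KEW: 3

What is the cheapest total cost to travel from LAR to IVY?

Shortest distances from LAR:
LAR: 0
NOR: 2  (via LAR)
VLY: 3  (via NOR)
PIN: 4  (via LAR)
ALP: 4  (via NOR)
MID: 4  (via LAR)
BRV: 5  (via LAR)
KEW: 5  (via LAR)
GRN: 6  (via KEW)
CEN: 7  (via NOR)
QRY: 7  (via LAR)
IVY: 10  (via VLY)
Shortest route: LAR–NOR–VLY–IVY = $10.

$10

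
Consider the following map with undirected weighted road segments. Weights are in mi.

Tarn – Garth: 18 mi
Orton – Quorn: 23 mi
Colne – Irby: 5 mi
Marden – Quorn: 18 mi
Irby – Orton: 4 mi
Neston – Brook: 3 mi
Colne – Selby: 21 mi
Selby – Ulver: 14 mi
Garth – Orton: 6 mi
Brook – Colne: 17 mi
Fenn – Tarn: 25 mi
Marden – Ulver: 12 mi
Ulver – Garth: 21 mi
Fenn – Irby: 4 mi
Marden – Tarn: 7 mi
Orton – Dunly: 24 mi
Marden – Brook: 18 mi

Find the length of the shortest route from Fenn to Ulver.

Compare a few routes:
Fenn - Tarn - Marden - Ulver: 25+7+12 = 44
Fenn - Irby - Orton - Garth - Ulver: 4+4+6+21 = 35
The minimum is 35 mi via Fenn - Irby - Orton - Garth - Ulver.

35 mi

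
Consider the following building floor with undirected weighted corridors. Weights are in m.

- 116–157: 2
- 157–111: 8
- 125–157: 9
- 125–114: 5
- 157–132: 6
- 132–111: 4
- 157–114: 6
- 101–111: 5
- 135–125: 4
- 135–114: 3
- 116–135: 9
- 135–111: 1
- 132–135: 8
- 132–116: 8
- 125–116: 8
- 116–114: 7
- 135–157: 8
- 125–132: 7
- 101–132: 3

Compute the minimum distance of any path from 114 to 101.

9 m

Running Dijkstra from 114:
114: 0
135: 3  (via 114)
111: 4  (via 135)
125: 5  (via 114)
157: 6  (via 114)
116: 7  (via 114)
132: 8  (via 111)
101: 9  (via 111)
Shortest route: 114 → 135 → 111 → 101 = 9 m.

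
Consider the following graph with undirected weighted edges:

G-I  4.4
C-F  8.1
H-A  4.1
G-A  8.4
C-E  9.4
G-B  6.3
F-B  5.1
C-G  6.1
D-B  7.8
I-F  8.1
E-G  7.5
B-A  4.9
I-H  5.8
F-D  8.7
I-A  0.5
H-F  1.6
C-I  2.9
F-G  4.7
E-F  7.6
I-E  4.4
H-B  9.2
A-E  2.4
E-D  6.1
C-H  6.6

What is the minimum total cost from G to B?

Compare a few routes:
G–B: 6.3 = 6.3
G–F–B: 4.7+5.1 = 9.8
G–I–A–B: 4.4+0.5+4.9 = 9.8
G–A–B: 8.4+4.9 = 13.3
The minimum is 6.3 via G–B.

6.3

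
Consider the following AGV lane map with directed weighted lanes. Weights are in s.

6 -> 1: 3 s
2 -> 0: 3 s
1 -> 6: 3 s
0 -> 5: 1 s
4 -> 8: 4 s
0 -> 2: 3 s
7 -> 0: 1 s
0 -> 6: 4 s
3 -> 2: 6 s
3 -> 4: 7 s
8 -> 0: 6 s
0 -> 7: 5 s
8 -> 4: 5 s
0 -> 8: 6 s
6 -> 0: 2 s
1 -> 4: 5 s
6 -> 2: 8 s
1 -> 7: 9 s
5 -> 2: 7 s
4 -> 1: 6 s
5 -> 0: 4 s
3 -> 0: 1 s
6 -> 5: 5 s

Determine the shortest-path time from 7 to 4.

12 s

Candidate routes:
7 - 0 - 6 - 1 - 4: 1+4+3+5 = 13
7 - 0 - 8 - 4: 1+6+5 = 12
Cheapest is 7 - 0 - 8 - 4 at 12 s.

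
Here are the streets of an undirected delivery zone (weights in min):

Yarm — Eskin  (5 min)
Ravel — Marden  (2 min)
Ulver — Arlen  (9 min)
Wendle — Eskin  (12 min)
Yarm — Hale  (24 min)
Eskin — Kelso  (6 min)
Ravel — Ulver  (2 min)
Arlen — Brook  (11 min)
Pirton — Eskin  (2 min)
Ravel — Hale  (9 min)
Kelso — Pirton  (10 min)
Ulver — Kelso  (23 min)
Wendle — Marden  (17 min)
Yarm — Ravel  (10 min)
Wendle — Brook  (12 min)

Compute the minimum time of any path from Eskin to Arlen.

Shortest distances from Eskin:
Eskin: 0
Pirton: 2  (via Eskin)
Yarm: 5  (via Eskin)
Kelso: 6  (via Eskin)
Wendle: 12  (via Eskin)
Ravel: 15  (via Yarm)
Ulver: 17  (via Ravel)
Marden: 17  (via Ravel)
Brook: 24  (via Wendle)
Hale: 24  (via Ravel)
Arlen: 26  (via Ulver)
Shortest route: Eskin → Yarm → Ravel → Ulver → Arlen = 26 min.

26 min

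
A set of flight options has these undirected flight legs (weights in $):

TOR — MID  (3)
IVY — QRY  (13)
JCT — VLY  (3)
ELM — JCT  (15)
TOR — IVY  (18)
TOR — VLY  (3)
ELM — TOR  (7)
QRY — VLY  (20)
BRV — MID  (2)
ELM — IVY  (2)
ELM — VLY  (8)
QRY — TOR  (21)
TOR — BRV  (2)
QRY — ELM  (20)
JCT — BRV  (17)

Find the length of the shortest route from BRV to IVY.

$11

Shortest distances from BRV:
BRV: 0
TOR: 2  (via BRV)
MID: 2  (via BRV)
VLY: 5  (via TOR)
JCT: 8  (via VLY)
ELM: 9  (via TOR)
IVY: 11  (via ELM)
Shortest route: BRV → TOR → ELM → IVY = $11.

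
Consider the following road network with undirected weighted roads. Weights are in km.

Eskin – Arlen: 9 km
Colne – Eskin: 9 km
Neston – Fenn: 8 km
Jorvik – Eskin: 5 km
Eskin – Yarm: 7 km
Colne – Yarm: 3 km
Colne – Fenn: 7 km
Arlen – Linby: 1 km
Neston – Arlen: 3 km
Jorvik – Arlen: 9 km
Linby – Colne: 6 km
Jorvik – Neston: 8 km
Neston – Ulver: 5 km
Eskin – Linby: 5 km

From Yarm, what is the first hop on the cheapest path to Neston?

Colne

Compare a few routes:
Yarm–Eskin–Arlen–Neston: 7+9+3 = 19
Yarm–Colne–Linby–Arlen–Neston: 3+6+1+3 = 13
Yarm–Eskin–Linby–Arlen–Neston: 7+5+1+3 = 16
Yarm–Colne–Fenn–Neston: 3+7+8 = 18
The minimum is 13 km via Yarm–Colne–Linby–Arlen–Neston.
So from Yarm the first move is to Colne.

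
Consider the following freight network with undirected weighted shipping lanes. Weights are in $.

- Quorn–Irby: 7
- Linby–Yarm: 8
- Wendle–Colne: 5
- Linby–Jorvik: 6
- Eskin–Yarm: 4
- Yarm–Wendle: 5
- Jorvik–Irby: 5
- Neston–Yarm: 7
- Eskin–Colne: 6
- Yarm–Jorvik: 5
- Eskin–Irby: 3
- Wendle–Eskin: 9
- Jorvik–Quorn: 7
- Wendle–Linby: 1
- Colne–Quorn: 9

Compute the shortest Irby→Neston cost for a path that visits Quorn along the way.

Best Irby to Quorn: Irby–Quorn costing 7
Shortest Quorn→Neston: Quorn–Jorvik–Yarm–Neston = 19
Total via Quorn: 7 + 19 = $26.

$26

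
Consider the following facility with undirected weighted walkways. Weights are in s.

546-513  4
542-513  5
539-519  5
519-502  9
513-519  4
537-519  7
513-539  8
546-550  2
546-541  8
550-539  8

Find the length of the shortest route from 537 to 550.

Candidate routes:
537 → 519 → 539 → 513 → 546 → 550: 7+5+8+4+2 = 26
537 → 519 → 513 → 539 → 550: 7+4+8+8 = 27
537 → 519 → 513 → 546 → 550: 7+4+4+2 = 17
537 → 519 → 539 → 550: 7+5+8 = 20
The minimum is 17 s via 537 → 519 → 513 → 546 → 550.

17 s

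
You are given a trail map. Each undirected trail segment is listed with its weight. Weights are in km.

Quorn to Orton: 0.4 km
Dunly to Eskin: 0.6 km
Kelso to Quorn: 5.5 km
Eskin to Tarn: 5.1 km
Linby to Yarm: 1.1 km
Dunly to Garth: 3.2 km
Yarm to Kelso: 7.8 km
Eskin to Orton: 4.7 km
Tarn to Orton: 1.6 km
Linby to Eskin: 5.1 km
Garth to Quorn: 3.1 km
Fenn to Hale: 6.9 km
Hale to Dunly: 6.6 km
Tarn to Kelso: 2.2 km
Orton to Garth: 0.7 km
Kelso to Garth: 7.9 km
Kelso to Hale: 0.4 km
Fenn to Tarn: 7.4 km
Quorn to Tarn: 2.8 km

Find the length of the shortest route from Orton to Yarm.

10.7 km

Running Dijkstra from Orton:
Orton: 0
Quorn: 0.4  (via Orton)
Garth: 0.7  (via Orton)
Tarn: 1.6  (via Orton)
Kelso: 3.8  (via Tarn)
Dunly: 3.9  (via Garth)
Hale: 4.2  (via Kelso)
Eskin: 4.5  (via Dunly)
Fenn: 9  (via Tarn)
Linby: 9.6  (via Eskin)
Yarm: 10.7  (via Linby)
Shortest route: Orton–Garth–Dunly–Eskin–Linby–Yarm = 10.7 km.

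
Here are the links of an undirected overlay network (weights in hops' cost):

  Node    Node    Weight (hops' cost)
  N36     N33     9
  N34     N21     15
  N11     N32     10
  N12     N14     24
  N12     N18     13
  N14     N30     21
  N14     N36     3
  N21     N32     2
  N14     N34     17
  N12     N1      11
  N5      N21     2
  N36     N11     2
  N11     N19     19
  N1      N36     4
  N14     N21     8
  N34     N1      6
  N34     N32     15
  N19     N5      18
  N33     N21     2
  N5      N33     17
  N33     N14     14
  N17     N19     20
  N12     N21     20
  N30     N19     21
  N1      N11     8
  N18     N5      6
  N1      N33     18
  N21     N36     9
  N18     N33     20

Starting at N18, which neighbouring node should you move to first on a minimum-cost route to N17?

Enumerating some paths:
N18 - N5 - N19 - N17: 6+18+20 = 44
N18 - N5 - N21 - N36 - N11 - N19 - N17: 6+2+9+2+19+20 = 58
Cheapest is N18 - N5 - N19 - N17 at 44 hops' cost.
So from N18 the first move is to N5.

N5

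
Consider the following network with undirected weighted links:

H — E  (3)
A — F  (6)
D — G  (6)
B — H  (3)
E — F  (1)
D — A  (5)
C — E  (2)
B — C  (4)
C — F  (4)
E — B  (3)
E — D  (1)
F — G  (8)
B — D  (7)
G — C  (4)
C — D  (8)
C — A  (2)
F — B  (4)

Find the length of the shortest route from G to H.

9

Candidate routes:
G–D–E–H: 6+1+3 = 10
G–C–B–H: 4+4+3 = 11
G–C–E–H: 4+2+3 = 9
Cheapest is G–C–E–H at 9.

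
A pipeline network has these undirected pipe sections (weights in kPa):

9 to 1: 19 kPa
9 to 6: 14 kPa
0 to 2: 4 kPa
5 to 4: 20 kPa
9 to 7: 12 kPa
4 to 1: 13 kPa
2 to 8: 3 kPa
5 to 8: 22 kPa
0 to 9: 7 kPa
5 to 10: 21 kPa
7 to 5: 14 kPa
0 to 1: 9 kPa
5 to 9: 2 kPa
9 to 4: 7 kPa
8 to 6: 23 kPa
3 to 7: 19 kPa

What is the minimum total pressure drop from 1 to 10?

39 kPa

Compare a few routes:
1 → 0 → 9 → 5 → 10: 9+7+2+21 = 39
1 → 4 → 5 → 10: 13+20+21 = 54
1 → 9 → 5 → 10: 19+2+21 = 42
1 → 4 → 9 → 5 → 10: 13+7+2+21 = 43
Cheapest is 1 → 0 → 9 → 5 → 10 at 39 kPa.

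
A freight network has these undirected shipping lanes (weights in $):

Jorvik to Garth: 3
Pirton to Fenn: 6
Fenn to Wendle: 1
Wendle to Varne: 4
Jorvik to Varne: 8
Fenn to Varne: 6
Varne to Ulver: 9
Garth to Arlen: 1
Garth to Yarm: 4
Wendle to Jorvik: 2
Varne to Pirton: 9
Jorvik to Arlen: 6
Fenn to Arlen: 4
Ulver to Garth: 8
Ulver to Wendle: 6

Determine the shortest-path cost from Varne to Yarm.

$13

Running Dijkstra from Varne:
Varne: 0
Wendle: 4  (via Varne)
Fenn: 5  (via Wendle)
Jorvik: 6  (via Wendle)
Ulver: 9  (via Varne)
Pirton: 9  (via Varne)
Arlen: 9  (via Fenn)
Garth: 9  (via Jorvik)
Yarm: 13  (via Garth)
Shortest route: Varne–Wendle–Jorvik–Garth–Yarm = $13.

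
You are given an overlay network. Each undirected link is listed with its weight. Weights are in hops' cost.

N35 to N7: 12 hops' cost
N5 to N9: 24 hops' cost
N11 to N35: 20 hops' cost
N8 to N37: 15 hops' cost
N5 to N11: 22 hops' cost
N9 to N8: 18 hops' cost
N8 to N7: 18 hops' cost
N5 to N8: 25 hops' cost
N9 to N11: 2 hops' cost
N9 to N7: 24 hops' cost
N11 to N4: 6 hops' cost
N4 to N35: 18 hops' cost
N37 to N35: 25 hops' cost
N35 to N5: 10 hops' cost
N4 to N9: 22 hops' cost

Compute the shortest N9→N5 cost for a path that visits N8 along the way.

43 hops' cost

Best N9 to N8: N9–N8 costing 18
Shortest N8→N5: N8–N5 = 25
Total via N8: 18 + 25 = 43 hops' cost.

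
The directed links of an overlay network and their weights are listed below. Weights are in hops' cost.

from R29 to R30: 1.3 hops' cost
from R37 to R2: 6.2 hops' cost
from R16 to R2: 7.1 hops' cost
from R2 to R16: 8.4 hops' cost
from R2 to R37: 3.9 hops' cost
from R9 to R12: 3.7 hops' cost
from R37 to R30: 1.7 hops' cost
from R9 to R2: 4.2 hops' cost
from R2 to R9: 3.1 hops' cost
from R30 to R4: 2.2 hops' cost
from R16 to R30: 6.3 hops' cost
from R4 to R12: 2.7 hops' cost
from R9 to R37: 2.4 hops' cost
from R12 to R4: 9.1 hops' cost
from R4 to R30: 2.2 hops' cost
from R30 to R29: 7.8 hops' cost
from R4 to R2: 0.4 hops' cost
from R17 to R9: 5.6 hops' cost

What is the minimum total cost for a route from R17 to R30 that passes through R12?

Shortest R17→R12: R17 → R9 → R12 = 9.3
Shortest R12→R30: R12 → R4 → R30 = 11.3
Total via R12: 9.3 + 11.3 = 20.6 hops' cost.

20.6 hops' cost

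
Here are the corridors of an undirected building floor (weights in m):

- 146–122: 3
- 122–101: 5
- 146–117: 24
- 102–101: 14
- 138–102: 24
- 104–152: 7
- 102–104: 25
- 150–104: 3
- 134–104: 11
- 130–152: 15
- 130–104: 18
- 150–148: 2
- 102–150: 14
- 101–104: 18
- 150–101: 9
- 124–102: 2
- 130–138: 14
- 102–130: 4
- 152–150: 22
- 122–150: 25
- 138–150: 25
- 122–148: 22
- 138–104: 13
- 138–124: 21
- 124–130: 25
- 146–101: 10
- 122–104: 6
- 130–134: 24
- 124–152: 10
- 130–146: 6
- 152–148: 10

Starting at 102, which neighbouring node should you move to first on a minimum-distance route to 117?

Enumerating some paths:
102–130–146–117: 4+6+24 = 34
102–101–122–146–117: 14+5+3+24 = 46
102–101–146–117: 14+10+24 = 48
The minimum is 34 m via 102–130–146–117.
So from 102 the first move is to 130.

130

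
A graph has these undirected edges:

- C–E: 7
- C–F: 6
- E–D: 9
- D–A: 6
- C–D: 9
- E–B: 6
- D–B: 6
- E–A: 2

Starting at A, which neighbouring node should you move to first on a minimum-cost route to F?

Enumerating some paths:
A - E - D - C - F: 2+9+9+6 = 26
A - E - C - F: 2+7+6 = 15
A - D - C - F: 6+9+6 = 21
Cheapest is A - E - C - F at 15.
So from A the first move is to E.

E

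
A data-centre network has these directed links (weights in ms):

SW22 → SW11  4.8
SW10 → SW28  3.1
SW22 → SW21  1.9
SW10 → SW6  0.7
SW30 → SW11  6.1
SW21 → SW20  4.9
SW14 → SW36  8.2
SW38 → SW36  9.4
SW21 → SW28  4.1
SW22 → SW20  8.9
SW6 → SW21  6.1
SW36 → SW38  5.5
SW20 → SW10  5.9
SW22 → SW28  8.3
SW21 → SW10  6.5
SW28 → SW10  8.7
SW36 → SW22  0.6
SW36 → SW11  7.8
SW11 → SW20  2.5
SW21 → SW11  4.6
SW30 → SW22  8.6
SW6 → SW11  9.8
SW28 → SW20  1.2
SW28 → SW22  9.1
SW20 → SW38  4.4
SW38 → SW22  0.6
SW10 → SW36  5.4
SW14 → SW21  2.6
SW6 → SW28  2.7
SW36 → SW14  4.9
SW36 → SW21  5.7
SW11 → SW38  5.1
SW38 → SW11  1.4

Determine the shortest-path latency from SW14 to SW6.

Enumerating some paths:
SW14 - SW21 - SW28 - SW10 - SW6: 2.6+4.1+8.7+0.7 = 16.1
SW14 - SW21 - SW20 - SW10 - SW6: 2.6+4.9+5.9+0.7 = 14.1
SW14 - SW21 - SW10 - SW6: 2.6+6.5+0.7 = 9.8
SW14 - SW21 - SW28 - SW20 - SW10 - SW6: 2.6+4.1+1.2+5.9+0.7 = 14.5
The minimum is 9.8 ms via SW14 - SW21 - SW10 - SW6.

9.8 ms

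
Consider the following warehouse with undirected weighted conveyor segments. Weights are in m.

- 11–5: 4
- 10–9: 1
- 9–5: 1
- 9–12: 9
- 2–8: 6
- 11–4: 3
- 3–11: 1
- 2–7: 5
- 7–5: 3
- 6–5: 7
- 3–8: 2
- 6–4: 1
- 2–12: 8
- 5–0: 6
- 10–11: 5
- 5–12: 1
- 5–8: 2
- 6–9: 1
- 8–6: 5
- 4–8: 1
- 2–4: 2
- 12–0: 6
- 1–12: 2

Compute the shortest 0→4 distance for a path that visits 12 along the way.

Best 0 to 12: 0–12 costing 6
Shortest 12→4: 12–5–9–6–4 = 4
Total via 12: 6 + 4 = 10 m.

10 m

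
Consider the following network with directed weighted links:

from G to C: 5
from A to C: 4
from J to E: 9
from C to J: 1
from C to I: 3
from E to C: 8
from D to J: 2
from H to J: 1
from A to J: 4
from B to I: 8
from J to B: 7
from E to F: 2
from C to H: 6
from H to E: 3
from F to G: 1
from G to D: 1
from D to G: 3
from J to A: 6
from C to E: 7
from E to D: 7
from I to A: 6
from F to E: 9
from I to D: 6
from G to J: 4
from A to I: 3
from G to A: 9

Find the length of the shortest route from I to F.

19

Compare a few routes:
I → A → C → H → E → F: 6+4+6+3+2 = 21
I → D → J → E → F: 6+2+9+2 = 19
Cheapest is I → D → J → E → F at 19.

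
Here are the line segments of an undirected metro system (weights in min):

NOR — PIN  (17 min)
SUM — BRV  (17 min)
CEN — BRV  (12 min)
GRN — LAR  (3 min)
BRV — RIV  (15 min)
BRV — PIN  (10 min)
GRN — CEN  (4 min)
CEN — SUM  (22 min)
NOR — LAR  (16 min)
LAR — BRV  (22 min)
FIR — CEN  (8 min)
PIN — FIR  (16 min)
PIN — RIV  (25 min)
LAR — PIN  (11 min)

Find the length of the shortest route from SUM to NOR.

Running Dijkstra from SUM:
SUM: 0
BRV: 17  (via SUM)
CEN: 22  (via SUM)
GRN: 26  (via CEN)
PIN: 27  (via BRV)
LAR: 29  (via GRN)
FIR: 30  (via CEN)
RIV: 32  (via BRV)
NOR: 44  (via PIN)
Shortest route: SUM–BRV–PIN–NOR = 44 min.

44 min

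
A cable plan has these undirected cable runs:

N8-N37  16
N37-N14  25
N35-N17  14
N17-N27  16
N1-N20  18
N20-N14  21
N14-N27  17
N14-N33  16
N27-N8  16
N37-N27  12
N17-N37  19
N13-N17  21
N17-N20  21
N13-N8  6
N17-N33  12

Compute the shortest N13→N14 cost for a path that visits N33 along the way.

Best N13 to N33: N13–N17–N33 costing 33
Shortest N33→N14: N33–N14 = 16
Total via N33: 33 + 16 = 49.

49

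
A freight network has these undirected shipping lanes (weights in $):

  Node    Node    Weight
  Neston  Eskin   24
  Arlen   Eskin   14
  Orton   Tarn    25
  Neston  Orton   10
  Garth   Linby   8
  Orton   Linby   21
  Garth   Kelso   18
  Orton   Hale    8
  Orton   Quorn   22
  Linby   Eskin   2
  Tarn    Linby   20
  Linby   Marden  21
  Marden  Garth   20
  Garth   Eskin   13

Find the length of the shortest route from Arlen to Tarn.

$36

Compare a few routes:
Arlen → Eskin → Linby → Tarn: 14+2+20 = 36
Arlen → Eskin → Garth → Linby → Tarn: 14+13+8+20 = 55
The minimum is $36 via Arlen → Eskin → Linby → Tarn.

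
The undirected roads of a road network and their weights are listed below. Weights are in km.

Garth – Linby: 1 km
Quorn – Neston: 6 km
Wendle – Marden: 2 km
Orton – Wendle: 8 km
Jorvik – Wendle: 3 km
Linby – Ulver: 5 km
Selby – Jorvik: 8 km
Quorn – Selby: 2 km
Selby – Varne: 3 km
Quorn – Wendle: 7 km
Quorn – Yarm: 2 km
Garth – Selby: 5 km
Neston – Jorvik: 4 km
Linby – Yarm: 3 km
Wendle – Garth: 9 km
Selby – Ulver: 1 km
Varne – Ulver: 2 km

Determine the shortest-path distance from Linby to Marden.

12 km

Shortest distances from Linby:
Linby: 0
Garth: 1  (via Linby)
Yarm: 3  (via Linby)
Quorn: 5  (via Yarm)
Ulver: 5  (via Linby)
Selby: 6  (via Garth)
Varne: 7  (via Ulver)
Wendle: 10  (via Garth)
Neston: 11  (via Quorn)
Marden: 12  (via Wendle)
Shortest route: Linby–Garth–Wendle–Marden = 12 km.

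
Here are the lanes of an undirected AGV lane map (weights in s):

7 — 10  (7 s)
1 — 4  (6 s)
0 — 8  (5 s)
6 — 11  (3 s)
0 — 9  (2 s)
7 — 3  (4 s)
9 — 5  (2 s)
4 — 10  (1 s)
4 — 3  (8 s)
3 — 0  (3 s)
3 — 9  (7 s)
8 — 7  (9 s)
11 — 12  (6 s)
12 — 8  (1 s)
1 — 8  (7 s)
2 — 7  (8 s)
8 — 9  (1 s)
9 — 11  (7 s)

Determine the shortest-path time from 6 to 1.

Compare a few routes:
6 - 11 - 9 - 8 - 1: 3+7+1+7 = 18
6 - 11 - 9 - 0 - 8 - 1: 3+7+2+5+7 = 24
6 - 11 - 12 - 8 - 1: 3+6+1+7 = 17
The minimum is 17 s via 6 - 11 - 12 - 8 - 1.

17 s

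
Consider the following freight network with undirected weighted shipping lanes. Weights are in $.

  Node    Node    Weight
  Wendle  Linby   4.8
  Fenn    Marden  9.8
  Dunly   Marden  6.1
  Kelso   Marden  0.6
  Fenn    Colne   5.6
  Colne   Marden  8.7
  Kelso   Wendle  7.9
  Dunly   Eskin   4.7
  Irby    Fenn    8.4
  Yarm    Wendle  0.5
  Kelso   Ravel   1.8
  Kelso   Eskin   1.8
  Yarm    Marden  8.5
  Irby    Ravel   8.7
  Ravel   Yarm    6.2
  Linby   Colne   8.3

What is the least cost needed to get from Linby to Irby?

Running Dijkstra from Linby:
Linby: 0
Wendle: 4.8  (via Linby)
Yarm: 5.3  (via Wendle)
Colne: 8.3  (via Linby)
Ravel: 11.5  (via Yarm)
Kelso: 12.7  (via Wendle)
Marden: 13.3  (via Kelso)
Fenn: 13.9  (via Colne)
Eskin: 14.5  (via Kelso)
Dunly: 19.2  (via Eskin)
Irby: 20.2  (via Ravel)
Shortest route: Linby → Wendle → Yarm → Ravel → Irby = $20.2.

$20.2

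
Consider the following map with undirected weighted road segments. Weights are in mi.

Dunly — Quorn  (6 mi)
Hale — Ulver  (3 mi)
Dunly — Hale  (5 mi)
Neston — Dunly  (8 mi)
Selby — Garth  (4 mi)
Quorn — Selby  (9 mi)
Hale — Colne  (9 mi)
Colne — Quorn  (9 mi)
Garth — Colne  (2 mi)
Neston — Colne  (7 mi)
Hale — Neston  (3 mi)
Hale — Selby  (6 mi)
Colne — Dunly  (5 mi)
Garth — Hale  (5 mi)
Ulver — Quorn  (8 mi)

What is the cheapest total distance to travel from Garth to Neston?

8 mi

Shortest distances from Garth:
Garth: 0
Colne: 2  (via Garth)
Selby: 4  (via Garth)
Hale: 5  (via Garth)
Dunly: 7  (via Colne)
Neston: 8  (via Hale)
Shortest route: Garth–Hale–Neston = 8 mi.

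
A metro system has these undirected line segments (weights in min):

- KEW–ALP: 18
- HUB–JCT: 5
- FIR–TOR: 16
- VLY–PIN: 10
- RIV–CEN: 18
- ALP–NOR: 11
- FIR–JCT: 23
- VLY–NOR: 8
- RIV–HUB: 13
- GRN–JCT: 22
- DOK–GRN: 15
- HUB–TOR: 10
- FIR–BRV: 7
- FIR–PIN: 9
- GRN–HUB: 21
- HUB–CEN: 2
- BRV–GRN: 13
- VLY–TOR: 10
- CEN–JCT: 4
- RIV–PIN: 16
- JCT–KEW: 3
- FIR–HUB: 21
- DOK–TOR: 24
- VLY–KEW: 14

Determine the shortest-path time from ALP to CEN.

25 min

Candidate routes:
ALP–KEW–JCT–HUB–CEN: 18+3+5+2 = 28
ALP–NOR–VLY–KEW–JCT–CEN: 11+8+14+3+4 = 40
ALP–KEW–JCT–CEN: 18+3+4 = 25
Cheapest is ALP–KEW–JCT–CEN at 25 min.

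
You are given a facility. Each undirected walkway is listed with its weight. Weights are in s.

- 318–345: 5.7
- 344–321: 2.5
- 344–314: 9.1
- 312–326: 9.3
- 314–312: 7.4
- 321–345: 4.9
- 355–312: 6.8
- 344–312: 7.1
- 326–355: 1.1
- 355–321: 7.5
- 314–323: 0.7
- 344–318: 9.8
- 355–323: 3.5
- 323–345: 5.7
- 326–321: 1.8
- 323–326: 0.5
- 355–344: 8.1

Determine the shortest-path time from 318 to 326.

11.9 s

Running Dijkstra from 318:
318: 0
345: 5.7  (via 318)
344: 9.8  (via 318)
321: 10.6  (via 345)
323: 11.4  (via 345)
326: 11.9  (via 323)
Shortest route: 318 → 345 → 323 → 326 = 11.9 s.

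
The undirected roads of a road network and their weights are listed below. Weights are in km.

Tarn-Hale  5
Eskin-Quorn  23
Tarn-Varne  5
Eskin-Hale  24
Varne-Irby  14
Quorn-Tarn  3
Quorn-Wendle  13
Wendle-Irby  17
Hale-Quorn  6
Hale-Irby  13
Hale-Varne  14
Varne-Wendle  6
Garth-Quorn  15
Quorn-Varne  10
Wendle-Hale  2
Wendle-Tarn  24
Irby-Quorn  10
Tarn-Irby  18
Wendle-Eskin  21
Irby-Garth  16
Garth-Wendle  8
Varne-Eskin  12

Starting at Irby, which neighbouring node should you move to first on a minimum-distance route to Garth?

Garth

Candidate routes:
Irby–Quorn–Garth: 10+15 = 25
Irby–Wendle–Garth: 17+8 = 25
Irby–Hale–Wendle–Garth: 13+2+8 = 23
Irby–Garth: 16 = 16
The minimum is 16 km via Irby–Garth.
So from Irby the first move is to Garth.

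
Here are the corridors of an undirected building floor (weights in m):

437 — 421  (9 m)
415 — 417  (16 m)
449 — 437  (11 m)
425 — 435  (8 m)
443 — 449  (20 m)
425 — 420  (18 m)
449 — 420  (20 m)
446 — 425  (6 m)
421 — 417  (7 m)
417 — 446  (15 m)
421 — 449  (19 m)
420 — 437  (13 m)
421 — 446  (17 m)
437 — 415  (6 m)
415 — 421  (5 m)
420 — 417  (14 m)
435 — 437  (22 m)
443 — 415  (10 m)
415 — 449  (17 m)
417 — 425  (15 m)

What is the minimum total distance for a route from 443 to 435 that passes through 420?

Best 443 to 420: 443–415–437–420 costing 29
Best 420 to 435: 420–425–435 costing 26
Total via 420: 29 + 26 = 55 m.

55 m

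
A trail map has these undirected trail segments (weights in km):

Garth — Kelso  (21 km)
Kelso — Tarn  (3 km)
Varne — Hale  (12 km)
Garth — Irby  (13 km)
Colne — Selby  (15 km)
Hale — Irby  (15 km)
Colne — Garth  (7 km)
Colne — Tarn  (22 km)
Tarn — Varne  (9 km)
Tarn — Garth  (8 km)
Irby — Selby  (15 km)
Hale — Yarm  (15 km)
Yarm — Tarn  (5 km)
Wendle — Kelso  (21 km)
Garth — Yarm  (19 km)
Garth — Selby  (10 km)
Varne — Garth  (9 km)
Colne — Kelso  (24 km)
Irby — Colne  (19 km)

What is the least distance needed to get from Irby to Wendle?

Settle nodes by increasing distance from Irby:
Irby: 0
Garth: 13  (via Irby)
Hale: 15  (via Irby)
Selby: 15  (via Irby)
Colne: 19  (via Irby)
Tarn: 21  (via Garth)
Varne: 22  (via Garth)
Kelso: 24  (via Tarn)
Yarm: 26  (via Tarn)
Wendle: 45  (via Kelso)
Shortest route: Irby–Garth–Tarn–Kelso–Wendle = 45 km.

45 km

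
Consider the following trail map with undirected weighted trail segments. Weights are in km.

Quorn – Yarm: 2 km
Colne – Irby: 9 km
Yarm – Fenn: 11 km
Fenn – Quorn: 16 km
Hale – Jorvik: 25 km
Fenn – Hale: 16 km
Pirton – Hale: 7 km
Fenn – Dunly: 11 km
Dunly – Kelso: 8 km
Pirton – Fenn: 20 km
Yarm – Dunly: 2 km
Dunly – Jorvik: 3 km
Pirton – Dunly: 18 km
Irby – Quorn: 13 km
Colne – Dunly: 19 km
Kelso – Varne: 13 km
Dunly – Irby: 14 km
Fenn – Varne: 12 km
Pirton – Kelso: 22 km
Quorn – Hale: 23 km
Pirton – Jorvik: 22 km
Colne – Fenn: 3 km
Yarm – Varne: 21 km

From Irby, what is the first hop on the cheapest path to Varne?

Colne

Candidate routes:
Irby → Quorn → Yarm → Varne: 13+2+21 = 36
Irby → Colne → Fenn → Varne: 9+3+12 = 24
Irby → Dunly → Fenn → Varne: 14+11+12 = 37
Irby → Dunly → Kelso → Varne: 14+8+13 = 35
Cheapest is Irby → Colne → Fenn → Varne at 24 km.
So from Irby the first move is to Colne.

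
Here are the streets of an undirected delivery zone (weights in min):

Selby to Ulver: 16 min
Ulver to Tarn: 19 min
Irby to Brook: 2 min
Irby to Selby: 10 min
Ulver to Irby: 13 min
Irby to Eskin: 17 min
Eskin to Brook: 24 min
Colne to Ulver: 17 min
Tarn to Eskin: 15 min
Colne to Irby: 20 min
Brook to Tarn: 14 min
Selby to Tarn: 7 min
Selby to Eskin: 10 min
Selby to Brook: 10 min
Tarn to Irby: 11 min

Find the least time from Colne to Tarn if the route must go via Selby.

Shortest Colne→Selby: Colne–Irby–Selby = 30
Shortest Selby→Tarn: Selby–Tarn = 7
Total via Selby: 30 + 7 = 37 min.

37 min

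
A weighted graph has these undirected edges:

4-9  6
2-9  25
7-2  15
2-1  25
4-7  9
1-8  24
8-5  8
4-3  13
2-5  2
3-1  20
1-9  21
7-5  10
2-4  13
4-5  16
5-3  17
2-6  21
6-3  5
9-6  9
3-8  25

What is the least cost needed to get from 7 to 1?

Enumerating some paths:
7–4–9–1: 9+6+21 = 36
7–5–2–1: 10+2+25 = 37
Cheapest is 7–4–9–1 at 36.

36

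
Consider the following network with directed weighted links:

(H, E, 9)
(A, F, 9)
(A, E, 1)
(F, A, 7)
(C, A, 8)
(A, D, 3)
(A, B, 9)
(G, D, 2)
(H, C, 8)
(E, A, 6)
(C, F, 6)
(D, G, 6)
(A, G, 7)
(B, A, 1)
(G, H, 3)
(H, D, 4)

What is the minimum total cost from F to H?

Running Dijkstra from F:
F: 0
A: 7  (via F)
E: 8  (via A)
D: 10  (via A)
G: 14  (via A)
B: 16  (via A)
H: 17  (via G)
Shortest route: F–A–G–H = 17.

17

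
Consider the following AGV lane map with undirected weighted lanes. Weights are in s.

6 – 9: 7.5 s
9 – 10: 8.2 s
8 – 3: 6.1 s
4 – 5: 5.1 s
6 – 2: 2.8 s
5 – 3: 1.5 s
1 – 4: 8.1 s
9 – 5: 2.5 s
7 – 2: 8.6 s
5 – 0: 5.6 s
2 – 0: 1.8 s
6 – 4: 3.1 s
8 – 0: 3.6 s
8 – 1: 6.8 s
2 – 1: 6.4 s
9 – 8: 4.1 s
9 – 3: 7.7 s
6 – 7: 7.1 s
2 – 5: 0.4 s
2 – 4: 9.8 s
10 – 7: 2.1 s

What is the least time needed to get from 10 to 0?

12.5 s

Compare a few routes:
10 → 7 → 2 → 0: 2.1+8.6+1.8 = 12.5
10 → 9 → 5 → 2 → 0: 8.2+2.5+0.4+1.8 = 12.9
10 → 7 → 6 → 2 → 0: 2.1+7.1+2.8+1.8 = 13.8
The minimum is 12.5 s via 10 → 7 → 2 → 0.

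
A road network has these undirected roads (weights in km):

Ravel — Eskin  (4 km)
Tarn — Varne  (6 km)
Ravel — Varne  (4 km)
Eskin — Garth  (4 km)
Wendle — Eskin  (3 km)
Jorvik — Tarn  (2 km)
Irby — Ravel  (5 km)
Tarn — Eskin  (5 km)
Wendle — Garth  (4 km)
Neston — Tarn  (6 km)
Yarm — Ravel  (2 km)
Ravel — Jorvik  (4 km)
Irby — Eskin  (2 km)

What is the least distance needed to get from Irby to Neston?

13 km

Settle nodes by increasing distance from Irby:
Irby: 0
Eskin: 2  (via Irby)
Ravel: 5  (via Irby)
Wendle: 5  (via Eskin)
Garth: 6  (via Eskin)
Tarn: 7  (via Eskin)
Yarm: 7  (via Ravel)
Varne: 9  (via Ravel)
Jorvik: 9  (via Ravel)
Neston: 13  (via Tarn)
Shortest route: Irby → Eskin → Tarn → Neston = 13 km.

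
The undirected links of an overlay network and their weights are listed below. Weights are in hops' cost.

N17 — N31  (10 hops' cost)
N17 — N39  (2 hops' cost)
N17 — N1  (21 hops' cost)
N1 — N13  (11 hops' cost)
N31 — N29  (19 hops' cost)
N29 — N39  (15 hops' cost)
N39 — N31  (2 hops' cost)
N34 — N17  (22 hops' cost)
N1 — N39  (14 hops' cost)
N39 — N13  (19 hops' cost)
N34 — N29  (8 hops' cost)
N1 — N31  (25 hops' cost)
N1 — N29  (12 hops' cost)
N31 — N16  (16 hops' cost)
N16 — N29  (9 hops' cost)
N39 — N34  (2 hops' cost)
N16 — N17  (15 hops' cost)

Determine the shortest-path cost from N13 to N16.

32 hops' cost

Running Dijkstra from N13:
N13: 0
N1: 11  (via N13)
N39: 19  (via N13)
N17: 21  (via N39)
N34: 21  (via N39)
N31: 21  (via N39)
N29: 23  (via N1)
N16: 32  (via N29)
Shortest route: N13–N1–N29–N16 = 32 hops' cost.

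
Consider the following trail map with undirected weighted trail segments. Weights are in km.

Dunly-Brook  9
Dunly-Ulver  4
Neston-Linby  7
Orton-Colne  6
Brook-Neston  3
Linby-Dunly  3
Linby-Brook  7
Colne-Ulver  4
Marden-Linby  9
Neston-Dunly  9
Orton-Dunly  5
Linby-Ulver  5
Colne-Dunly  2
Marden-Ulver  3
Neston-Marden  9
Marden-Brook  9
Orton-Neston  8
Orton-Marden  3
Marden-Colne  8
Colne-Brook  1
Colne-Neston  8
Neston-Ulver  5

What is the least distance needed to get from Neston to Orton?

Compare a few routes:
Neston - Ulver - Marden - Orton: 5+3+3 = 11
Neston - Orton: 8 = 8
Neston - Brook - Colne - Dunly - Orton: 3+1+2+5 = 11
Neston - Brook - Colne - Orton: 3+1+6 = 10
The minimum is 8 km via Neston - Orton.

8 km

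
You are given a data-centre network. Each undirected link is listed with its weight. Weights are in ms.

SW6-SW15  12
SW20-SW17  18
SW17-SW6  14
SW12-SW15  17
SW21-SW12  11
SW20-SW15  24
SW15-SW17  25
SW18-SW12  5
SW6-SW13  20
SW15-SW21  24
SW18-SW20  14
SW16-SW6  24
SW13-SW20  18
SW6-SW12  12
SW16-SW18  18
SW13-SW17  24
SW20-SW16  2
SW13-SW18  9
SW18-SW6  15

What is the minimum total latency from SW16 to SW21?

Settle nodes by increasing distance from SW16:
SW16: 0
SW20: 2  (via SW16)
SW18: 16  (via SW20)
SW17: 20  (via SW20)
SW13: 20  (via SW20)
SW12: 21  (via SW18)
SW6: 24  (via SW16)
SW15: 26  (via SW20)
SW21: 32  (via SW12)
Shortest route: SW16–SW20–SW18–SW12–SW21 = 32 ms.

32 ms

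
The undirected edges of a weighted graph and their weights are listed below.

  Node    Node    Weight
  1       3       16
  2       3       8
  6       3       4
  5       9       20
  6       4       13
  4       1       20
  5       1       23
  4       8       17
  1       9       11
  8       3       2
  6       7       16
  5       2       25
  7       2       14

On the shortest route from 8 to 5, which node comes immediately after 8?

Compare a few routes:
8–3–2–5: 2+8+25 = 35
8–4–1–5: 17+20+23 = 60
8–3–1–5: 2+16+23 = 41
8–3–1–9–5: 2+16+11+20 = 49
The minimum is 35 via 8–3–2–5.
So from 8 the first move is to 3.

3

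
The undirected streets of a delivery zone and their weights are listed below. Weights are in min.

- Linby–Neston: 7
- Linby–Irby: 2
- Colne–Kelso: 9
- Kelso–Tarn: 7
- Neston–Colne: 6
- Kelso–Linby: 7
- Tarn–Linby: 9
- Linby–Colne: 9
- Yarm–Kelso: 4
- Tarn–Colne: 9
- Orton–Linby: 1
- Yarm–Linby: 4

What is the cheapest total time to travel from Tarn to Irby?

Running Dijkstra from Tarn:
Tarn: 0
Kelso: 7  (via Tarn)
Colne: 9  (via Tarn)
Linby: 9  (via Tarn)
Orton: 10  (via Linby)
Irby: 11  (via Linby)
Shortest route: Tarn → Linby → Irby = 11 min.

11 min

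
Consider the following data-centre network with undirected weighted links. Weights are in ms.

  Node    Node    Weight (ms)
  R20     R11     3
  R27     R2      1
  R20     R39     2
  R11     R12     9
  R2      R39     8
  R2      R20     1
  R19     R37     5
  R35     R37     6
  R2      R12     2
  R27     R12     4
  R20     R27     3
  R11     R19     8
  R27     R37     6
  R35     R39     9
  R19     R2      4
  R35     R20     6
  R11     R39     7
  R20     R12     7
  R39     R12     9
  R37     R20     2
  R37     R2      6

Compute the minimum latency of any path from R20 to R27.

Settle nodes by increasing distance from R20:
R20: 0
R2: 1  (via R20)
R27: 2  (via R2)
Shortest route: R20 → R2 → R27 = 2 ms.

2 ms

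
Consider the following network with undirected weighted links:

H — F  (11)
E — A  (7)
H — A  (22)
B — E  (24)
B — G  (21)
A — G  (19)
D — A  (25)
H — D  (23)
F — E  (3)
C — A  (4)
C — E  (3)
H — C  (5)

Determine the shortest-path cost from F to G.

Shortest distances from F:
F: 0
E: 3  (via F)
C: 6  (via E)
A: 10  (via E)
H: 11  (via F)
B: 27  (via E)
G: 29  (via A)
Shortest route: F–E–A–G = 29.

29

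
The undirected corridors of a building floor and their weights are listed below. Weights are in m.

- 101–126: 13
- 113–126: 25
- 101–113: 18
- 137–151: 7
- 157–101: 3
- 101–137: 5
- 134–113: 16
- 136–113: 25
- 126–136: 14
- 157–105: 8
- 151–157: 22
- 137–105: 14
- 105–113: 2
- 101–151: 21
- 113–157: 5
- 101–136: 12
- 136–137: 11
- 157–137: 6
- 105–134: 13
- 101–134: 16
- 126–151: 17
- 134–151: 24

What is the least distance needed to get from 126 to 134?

Candidate routes:
126 → 101 → 157 → 113 → 105 → 134: 13+3+5+2+13 = 36
126 → 101 → 157 → 105 → 134: 13+3+8+13 = 37
126 → 101 → 134: 13+16 = 29
The minimum is 29 m via 126 → 101 → 134.

29 m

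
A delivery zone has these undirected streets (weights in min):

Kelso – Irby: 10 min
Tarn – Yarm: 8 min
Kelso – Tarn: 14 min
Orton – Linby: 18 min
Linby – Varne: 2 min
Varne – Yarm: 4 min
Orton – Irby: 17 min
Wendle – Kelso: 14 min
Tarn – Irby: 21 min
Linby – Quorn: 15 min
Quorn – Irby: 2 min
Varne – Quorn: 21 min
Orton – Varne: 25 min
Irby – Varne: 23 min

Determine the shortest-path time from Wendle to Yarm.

36 min

Candidate routes:
Wendle → Kelso → Irby → Quorn → Linby → Varne → Yarm: 14+10+2+15+2+4 = 47
Wendle → Kelso → Tarn → Yarm: 14+14+8 = 36
The minimum is 36 min via Wendle → Kelso → Tarn → Yarm.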